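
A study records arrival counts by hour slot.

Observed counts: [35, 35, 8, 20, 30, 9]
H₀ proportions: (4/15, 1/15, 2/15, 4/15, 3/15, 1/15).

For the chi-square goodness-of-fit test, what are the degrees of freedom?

df = k − 1 = 6 − 1 = 5

degrees of freedom = 5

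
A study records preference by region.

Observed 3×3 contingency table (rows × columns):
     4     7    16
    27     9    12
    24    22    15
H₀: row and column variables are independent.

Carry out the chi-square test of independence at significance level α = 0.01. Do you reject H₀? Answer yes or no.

Row totals [27, 48, 61], col totals [55, 38, 43], n=136
χ² = (4−10.92)²/10.92 + (7−7.54)²/7.54 + (16−8.54)²/8.54 + (27−19.41)²/19.41 + (9−13.41)²/13.41 + (12−15.18)²/15.18 + (24−24.67)²/24.67 + (22−17.04)²/17.04 + (15−19.29)²/19.29 = 18.4427
df = 4
p-value (upper-tail) = 0.00101
At α=0.01: p < α → reject H₀

reject H₀: yes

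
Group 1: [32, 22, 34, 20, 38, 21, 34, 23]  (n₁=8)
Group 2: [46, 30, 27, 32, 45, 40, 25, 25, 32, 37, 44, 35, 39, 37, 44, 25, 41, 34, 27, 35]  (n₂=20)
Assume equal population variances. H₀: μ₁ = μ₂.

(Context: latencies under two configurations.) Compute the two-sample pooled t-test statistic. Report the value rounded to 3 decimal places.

x̄₁=28.000, s₁=7.191, n₁=8
x̄₂=35.000, s₂=7.034, n₂=20
s_p² = [7·7.191² + 19·7.034²]/26 = 50.0769
SE = √(s_p²·(1/8+1/20)) = 2.9603
t = (28.000−35.000)/2.9603 = -2.3646
df = 26

test statistic = -2.365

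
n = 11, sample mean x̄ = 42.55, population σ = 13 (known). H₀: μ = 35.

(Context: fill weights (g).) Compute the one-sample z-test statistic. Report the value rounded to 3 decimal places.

test statistic = 1.926

SE = σ/√n = 13/√11 = 3.9196
z = (x̄−μ₀)/SE = (42.55−35)/3.9196 = 1.9262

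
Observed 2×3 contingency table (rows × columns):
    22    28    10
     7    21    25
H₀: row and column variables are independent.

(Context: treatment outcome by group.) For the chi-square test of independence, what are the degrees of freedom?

degrees of freedom = 2

df = (r−1)(c−1) = (2−1)·(3−1) = 2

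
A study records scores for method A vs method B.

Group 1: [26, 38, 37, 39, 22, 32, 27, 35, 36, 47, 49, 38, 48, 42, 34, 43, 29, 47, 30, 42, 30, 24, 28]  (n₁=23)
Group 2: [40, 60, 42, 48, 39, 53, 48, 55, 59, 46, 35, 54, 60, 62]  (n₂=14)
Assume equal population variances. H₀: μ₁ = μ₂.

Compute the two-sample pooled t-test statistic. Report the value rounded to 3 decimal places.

x̄₁=35.783, s₁=8.034, n₁=23
x̄₂=50.071, s₂=8.810, n₂=14
s_p² = [22·8.034² + 13·8.810²]/35 = 69.3955
SE = √(s_p²·(1/23+1/14)) = 2.8238
t = (35.783−50.071)/2.8238 = -5.0601
df = 35

test statistic = -5.060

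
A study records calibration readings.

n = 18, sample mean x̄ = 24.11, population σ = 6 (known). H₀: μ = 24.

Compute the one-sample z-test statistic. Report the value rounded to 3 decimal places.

SE = σ/√n = 6/√18 = 1.4142
z = (x̄−μ₀)/SE = (24.11−24)/1.4142 = 0.0778

test statistic = 0.078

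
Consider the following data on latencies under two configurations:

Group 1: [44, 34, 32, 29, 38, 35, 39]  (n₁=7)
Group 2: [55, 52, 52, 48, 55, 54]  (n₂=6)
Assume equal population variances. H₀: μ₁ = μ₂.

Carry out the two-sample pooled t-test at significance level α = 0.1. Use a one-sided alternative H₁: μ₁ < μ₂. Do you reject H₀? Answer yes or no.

x̄₁=35.857, s₁=4.947, n₁=7
x̄₂=52.667, s₂=2.658, n₂=6
s_p² = [6·4.947² + 5·2.658²]/11 = 16.5628
SE = √(s_p²·(1/7+1/6)) = 2.2642
t = (35.857−52.667)/2.2642 = -7.4241
df = 11
p-value (one-sided, H₁ less) = 0.00001
At α=0.1: p < α → reject H₀

reject H₀: yes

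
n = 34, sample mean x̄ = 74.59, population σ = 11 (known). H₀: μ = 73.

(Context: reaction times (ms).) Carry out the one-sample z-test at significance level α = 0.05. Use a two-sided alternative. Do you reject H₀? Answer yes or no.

SE = σ/√n = 11/√34 = 1.8865
z = (x̄−μ₀)/SE = (74.59−73)/1.8865 = 0.8428
p-value (two-sided) = 0.39932
At α=0.05: p ≥ α → fail to reject H₀

reject H₀: no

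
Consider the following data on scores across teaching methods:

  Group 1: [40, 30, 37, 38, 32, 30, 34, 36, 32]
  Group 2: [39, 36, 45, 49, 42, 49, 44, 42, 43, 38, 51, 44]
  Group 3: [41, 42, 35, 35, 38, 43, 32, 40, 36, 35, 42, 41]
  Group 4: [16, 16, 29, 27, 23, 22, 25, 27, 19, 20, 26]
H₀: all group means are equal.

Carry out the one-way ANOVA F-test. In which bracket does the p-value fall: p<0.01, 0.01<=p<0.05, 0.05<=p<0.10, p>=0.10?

Group means [34.33, 43.50, 38.33, 22.73], grand mean 35.023
SSB = Σnᵢ(x̄ᵢ−x̄)² = 2661.129; SSW = ΣΣ(x−x̄ᵢ)² = 683.848
MSB = 2661.129/3 = 887.0429; MSW = 683.848/40 = 17.0962
F = MSB/MSW = 51.8853
df = (3, 40)
p-value (upper-tail) = 0.00000
→ bracket: p<0.01

p-value bracket: p<0.01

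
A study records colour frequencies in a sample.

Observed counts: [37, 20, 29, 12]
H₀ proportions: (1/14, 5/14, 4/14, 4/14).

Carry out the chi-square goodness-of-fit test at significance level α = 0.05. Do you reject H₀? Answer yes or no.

reject H₀: yes

n = 98; E_i = n·p_i = [7.00, 35.00, 28.00, 28.00]
χ² = (37−7.00)²/7.00 + (20−35.00)²/35.00 + (29−28.00)²/28.00 + (12−28.00)²/28.00 = 144.1786
df = 3
p-value (upper-tail) = 0.00000
At α=0.05: p < α → reject H₀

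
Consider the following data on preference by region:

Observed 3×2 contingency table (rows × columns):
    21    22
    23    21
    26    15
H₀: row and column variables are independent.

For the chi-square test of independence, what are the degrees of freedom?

degrees of freedom = 2

df = (r−1)(c−1) = (3−1)·(2−1) = 2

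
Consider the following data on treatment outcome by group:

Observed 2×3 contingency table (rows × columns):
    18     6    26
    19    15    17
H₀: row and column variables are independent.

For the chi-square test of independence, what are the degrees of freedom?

df = (r−1)(c−1) = (2−1)·(3−1) = 2

degrees of freedom = 2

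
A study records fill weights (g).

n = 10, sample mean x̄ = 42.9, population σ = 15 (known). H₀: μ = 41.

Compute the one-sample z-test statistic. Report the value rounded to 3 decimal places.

test statistic = 0.401

SE = σ/√n = 15/√10 = 4.7434
z = (x̄−μ₀)/SE = (42.9−41)/4.7434 = 0.4006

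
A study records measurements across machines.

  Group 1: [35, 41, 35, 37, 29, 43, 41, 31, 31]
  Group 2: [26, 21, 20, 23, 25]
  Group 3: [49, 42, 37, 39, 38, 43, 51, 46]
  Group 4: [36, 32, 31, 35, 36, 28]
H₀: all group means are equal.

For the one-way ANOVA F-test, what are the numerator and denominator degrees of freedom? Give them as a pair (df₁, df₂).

k = 4 groups, N = 28 total
df = (k−1, N−k) = (4−1, 28−4) = (3, 24)

degrees of freedom = [3, 24]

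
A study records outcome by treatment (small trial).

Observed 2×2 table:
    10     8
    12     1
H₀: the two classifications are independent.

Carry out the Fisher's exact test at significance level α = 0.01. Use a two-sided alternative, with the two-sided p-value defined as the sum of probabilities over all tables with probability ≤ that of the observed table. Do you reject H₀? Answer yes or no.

Margins: r₁=18, r₂=13, c₁=22, c₂=9, n=31
p_obs = C(18,10)·C(13,12)/C(31,22); sum pmf over tables with pmf ≤ p_obs
p-value (two-sided) = 0.04484
At α=0.01: p ≥ α → fail to reject H₀

reject H₀: no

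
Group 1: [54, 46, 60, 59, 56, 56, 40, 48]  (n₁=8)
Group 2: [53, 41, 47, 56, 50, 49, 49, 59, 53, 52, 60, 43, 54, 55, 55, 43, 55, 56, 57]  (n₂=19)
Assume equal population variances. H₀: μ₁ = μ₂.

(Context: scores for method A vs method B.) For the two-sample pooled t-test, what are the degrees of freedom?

degrees of freedom = 25

df = n₁ + n₂ − 2 = 8 + 19 − 2 = 25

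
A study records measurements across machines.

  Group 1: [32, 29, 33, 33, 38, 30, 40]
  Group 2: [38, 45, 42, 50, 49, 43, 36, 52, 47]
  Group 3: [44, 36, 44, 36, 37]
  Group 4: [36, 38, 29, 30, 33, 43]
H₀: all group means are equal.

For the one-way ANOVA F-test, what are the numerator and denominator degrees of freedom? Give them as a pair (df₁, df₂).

k = 4 groups, N = 27 total
df = (k−1, N−k) = (4−1, 27−4) = (3, 23)

degrees of freedom = [3, 23]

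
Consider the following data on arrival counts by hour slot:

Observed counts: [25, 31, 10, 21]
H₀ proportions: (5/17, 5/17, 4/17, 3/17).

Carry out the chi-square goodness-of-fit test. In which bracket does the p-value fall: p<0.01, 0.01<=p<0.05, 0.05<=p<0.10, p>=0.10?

n = 87; E_i = n·p_i = [25.59, 25.59, 20.47, 15.35]
χ² = (25−25.59)²/25.59 + (31−25.59)²/25.59 + (10−20.47)²/20.47 + (21−15.35)²/15.35 = 8.5908
df = 3
p-value (upper-tail) = 0.03526
→ bracket: 0.01<=p<0.05

p-value bracket: 0.01<=p<0.05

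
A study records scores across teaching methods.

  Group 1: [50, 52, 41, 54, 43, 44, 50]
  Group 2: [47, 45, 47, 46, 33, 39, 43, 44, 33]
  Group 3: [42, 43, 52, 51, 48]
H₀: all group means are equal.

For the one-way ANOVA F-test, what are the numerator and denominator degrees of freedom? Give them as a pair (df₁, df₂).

degrees of freedom = [2, 18]

k = 3 groups, N = 21 total
df = (k−1, N−k) = (3−1, 21−3) = (2, 18)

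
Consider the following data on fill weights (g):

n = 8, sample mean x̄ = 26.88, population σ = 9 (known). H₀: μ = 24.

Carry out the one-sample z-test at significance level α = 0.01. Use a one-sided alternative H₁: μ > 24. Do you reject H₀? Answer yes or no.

SE = σ/√n = 9/√8 = 3.1820
z = (x̄−μ₀)/SE = (26.88−24)/3.1820 = 0.9051
p-value (one-sided, H₁ greater) = 0.18271
At α=0.01: p ≥ α → fail to reject H₀

reject H₀: no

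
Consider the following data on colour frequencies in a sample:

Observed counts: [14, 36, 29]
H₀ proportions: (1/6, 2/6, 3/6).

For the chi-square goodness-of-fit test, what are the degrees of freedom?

df = k − 1 = 3 − 1 = 2

degrees of freedom = 2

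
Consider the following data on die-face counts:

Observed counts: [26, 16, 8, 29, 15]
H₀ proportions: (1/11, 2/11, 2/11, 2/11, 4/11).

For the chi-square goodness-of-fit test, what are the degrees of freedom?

degrees of freedom = 4

df = k − 1 = 5 − 1 = 4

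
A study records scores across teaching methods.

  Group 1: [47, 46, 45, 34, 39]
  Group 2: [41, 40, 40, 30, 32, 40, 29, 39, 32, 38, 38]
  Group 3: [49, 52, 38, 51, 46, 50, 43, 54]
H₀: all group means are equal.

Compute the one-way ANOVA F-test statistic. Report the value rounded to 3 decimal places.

test statistic = 12.583

Group means [42.20, 36.27, 47.88], grand mean 41.375
SSB = Σnᵢ(x̄ᵢ−x̄)² = 627.768; SSW = ΣΣ(x−x̄ᵢ)² = 523.857
MSB = 627.768/2 = 313.8841; MSW = 523.857/21 = 24.9456
F = MSB/MSW = 12.5828
df = (2, 21)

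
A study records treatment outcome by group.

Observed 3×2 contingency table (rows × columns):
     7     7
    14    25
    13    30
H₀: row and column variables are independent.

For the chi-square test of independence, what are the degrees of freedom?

degrees of freedom = 2

df = (r−1)(c−1) = (3−1)·(2−1) = 2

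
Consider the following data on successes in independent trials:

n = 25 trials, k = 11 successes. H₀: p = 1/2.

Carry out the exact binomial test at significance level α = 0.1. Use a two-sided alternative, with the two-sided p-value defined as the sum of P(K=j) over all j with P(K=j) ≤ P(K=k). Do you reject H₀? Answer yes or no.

reject H₀: no

Exact binomial: n=25, k=11, p₀=1/2=0.5000
P(X=j) = C(n,j)·p₀^j·(1−p₀)^(n−j); p = Σ P(X=j) over j with P(X=j) ≤ P(X=11)
p-value (two-sided) = 0.69004
At α=0.1: p ≥ α → fail to reject H₀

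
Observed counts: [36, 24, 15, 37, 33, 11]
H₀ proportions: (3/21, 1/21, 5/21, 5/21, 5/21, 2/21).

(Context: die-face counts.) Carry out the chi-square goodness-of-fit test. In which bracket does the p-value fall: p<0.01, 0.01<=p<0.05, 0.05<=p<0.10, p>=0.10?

p-value bracket: p<0.01

n = 156; E_i = n·p_i = [22.29, 7.43, 37.14, 37.14, 37.14, 14.86]
χ² = (36−22.29)²/22.29 + (24−7.43)²/7.43 + (15−37.14)²/37.14 + (37−37.14)²/37.14 + (33−37.14)²/37.14 + (11−14.86)²/14.86 = 60.0712
df = 5
p-value (upper-tail) = 0.00000
→ bracket: p<0.01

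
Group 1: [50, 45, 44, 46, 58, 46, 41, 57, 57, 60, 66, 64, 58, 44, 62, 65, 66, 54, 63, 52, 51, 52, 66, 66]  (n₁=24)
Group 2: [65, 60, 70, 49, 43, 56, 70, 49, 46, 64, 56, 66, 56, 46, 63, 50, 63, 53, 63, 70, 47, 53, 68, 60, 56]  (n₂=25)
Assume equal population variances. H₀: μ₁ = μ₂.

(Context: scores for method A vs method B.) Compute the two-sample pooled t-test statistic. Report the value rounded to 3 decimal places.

x̄₁=55.542, s₁=8.293, n₁=24
x̄₂=57.680, s₂=8.385, n₂=25
s_p² = [23·8.293² + 24·8.385²]/47 = 69.5617
SE = √(s_p²·(1/24+1/25)) = 2.3835
t = (55.542−57.680)/2.3835 = -0.8972
df = 47

test statistic = -0.897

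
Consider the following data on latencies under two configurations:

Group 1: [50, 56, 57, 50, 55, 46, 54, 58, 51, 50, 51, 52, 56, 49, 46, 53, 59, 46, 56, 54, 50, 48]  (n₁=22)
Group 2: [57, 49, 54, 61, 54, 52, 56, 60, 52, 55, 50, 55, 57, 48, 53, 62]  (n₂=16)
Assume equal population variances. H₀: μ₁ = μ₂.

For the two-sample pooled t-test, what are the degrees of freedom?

degrees of freedom = 36

df = n₁ + n₂ − 2 = 22 + 16 − 2 = 36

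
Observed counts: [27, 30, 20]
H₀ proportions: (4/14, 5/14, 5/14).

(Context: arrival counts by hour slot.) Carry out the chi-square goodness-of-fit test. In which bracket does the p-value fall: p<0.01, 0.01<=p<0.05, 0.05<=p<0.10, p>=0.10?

p-value bracket: p>=0.10

n = 77; E_i = n·p_i = [22.00, 27.50, 27.50]
χ² = (27−22.00)²/22.00 + (30−27.50)²/27.50 + (20−27.50)²/27.50 = 3.4091
df = 2
p-value (upper-tail) = 0.18186
→ bracket: p>=0.10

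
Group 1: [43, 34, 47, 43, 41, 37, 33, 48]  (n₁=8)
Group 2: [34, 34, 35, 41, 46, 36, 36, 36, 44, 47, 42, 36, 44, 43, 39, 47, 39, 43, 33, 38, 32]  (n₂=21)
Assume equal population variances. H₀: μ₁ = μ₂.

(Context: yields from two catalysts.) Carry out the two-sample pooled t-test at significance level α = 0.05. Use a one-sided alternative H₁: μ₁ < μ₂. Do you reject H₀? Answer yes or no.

x̄₁=40.750, s₁=5.625, n₁=8
x̄₂=39.286, s₂=4.787, n₂=21
s_p² = [7·5.625² + 20·4.787²]/27 = 25.1772
SE = √(s_p²·(1/8+1/21)) = 2.0847
t = (40.750−39.286)/2.0847 = 0.7024
df = 27
p-value (one-sided, H₁ less) = 0.75578
At α=0.05: p ≥ α → fail to reject H₀

reject H₀: no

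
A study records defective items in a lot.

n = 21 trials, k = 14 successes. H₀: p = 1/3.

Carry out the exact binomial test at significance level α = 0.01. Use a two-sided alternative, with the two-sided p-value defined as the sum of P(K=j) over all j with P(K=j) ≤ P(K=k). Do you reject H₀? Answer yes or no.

reject H₀: yes

Exact binomial: n=21, k=14, p₀=1/3=0.3333
P(X=j) = C(n,j)·p₀^j·(1−p₀)^(n−j); p = Σ P(X=j) over j with P(X=j) ≤ P(X=14)
p-value (two-sided) = 0.00203
At α=0.01: p < α → reject H₀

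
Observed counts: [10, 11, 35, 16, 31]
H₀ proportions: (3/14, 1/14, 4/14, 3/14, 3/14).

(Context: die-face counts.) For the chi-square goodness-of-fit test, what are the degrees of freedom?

degrees of freedom = 4

df = k − 1 = 5 − 1 = 4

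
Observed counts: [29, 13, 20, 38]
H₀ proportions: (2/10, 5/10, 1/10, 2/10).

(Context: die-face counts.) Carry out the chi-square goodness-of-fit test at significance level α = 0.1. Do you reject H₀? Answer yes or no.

n = 100; E_i = n·p_i = [20.00, 50.00, 10.00, 20.00]
χ² = (29−20.00)²/20.00 + (13−50.00)²/50.00 + (20−10.00)²/10.00 + (38−20.00)²/20.00 = 57.6300
df = 3
p-value (upper-tail) = 0.00000
At α=0.1: p < α → reject H₀

reject H₀: yes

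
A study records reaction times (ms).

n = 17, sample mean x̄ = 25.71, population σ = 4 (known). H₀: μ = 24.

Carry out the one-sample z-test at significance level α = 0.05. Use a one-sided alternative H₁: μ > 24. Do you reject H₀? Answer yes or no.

reject H₀: yes

SE = σ/√n = 4/√17 = 0.9701
z = (x̄−μ₀)/SE = (25.71−24)/0.9701 = 1.7626
p-value (one-sided, H₁ greater) = 0.03898
At α=0.05: p < α → reject H₀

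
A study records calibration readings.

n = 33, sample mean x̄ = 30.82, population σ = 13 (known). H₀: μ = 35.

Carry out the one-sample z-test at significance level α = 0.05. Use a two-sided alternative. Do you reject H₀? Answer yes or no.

reject H₀: no

SE = σ/√n = 13/√33 = 2.2630
z = (x̄−μ₀)/SE = (30.82−35)/2.2630 = -1.8471
p-value (two-sided) = 0.06473
At α=0.05: p ≥ α → fail to reject H₀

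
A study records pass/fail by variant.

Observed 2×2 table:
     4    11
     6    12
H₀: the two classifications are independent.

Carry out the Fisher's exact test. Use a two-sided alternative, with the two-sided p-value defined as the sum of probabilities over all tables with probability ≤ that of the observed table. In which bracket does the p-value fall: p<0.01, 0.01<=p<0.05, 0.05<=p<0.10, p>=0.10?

Margins: r₁=15, r₂=18, c₁=10, c₂=23, n=33
p_obs = C(15,4)·C(18,6)/C(33,10); sum pmf over tables with pmf ≤ p_obs
p-value (two-sided) = 0.72202
→ bracket: p>=0.10

p-value bracket: p>=0.10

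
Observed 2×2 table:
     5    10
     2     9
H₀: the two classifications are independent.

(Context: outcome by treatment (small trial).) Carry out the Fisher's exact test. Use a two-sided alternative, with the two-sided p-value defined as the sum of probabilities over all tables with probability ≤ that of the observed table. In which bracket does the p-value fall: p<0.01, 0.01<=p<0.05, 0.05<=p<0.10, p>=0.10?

p-value bracket: p>=0.10

Margins: r₁=15, r₂=11, c₁=7, c₂=19, n=26
p_obs = C(15,5)·C(11,2)/C(26,7); sum pmf over tables with pmf ≤ p_obs
p-value (two-sided) = 0.65761
→ bracket: p>=0.10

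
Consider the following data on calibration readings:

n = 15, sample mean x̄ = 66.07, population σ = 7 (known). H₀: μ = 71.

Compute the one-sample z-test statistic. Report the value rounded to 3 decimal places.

SE = σ/√n = 7/√15 = 1.8074
z = (x̄−μ₀)/SE = (66.07−71)/1.8074 = -2.7277

test statistic = -2.728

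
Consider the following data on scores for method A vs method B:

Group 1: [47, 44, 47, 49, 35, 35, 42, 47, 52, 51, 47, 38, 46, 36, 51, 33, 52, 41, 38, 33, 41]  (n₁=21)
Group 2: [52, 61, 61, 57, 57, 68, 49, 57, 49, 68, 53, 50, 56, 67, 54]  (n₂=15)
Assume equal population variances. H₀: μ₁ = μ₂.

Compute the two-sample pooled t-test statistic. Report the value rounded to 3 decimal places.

test statistic = -6.449

x̄₁=43.095, s₁=6.465, n₁=21
x̄₂=57.267, s₂=6.552, n₂=15
s_p² = [20·6.465² + 14·6.552²]/34 = 42.2571
SE = √(s_p²·(1/21+1/15)) = 2.1976
t = (43.095−57.267)/2.1976 = -6.4486
df = 34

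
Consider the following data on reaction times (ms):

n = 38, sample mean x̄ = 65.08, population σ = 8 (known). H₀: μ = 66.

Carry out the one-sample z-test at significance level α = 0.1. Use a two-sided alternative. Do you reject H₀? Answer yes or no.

reject H₀: no

SE = σ/√n = 8/√38 = 1.2978
z = (x̄−μ₀)/SE = (65.08−66)/1.2978 = -0.7089
p-value (two-sided) = 0.47838
At α=0.1: p ≥ α → fail to reject H₀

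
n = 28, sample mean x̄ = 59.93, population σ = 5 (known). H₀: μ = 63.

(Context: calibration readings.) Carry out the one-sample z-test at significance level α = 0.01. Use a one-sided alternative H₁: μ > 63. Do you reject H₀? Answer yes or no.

reject H₀: no

SE = σ/√n = 5/√28 = 0.9449
z = (x̄−μ₀)/SE = (59.93−63)/0.9449 = -3.2490
p-value (one-sided, H₁ greater) = 0.99942
At α=0.01: p ≥ α → fail to reject H₀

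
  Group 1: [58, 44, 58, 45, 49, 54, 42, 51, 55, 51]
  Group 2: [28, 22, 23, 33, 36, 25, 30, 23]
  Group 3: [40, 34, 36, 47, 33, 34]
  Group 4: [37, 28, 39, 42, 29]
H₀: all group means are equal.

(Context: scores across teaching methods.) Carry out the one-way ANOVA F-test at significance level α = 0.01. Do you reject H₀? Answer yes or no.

Group means [50.70, 27.50, 37.33, 35.00], grand mean 38.828
SSB = Σnᵢ(x̄ᵢ−x̄)² = 2522.705; SSW = ΣΣ(x−x̄ᵢ)² = 775.433
MSB = 2522.705/3 = 840.9015; MSW = 775.433/25 = 31.0173
F = MSB/MSW = 27.1107
df = (3, 25)
p-value (upper-tail) = 0.00000
At α=0.01: p < α → reject H₀

reject H₀: yes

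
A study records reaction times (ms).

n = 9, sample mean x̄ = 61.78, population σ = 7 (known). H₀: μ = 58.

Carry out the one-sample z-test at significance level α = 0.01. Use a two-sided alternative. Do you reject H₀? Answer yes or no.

SE = σ/√n = 7/√9 = 2.3333
z = (x̄−μ₀)/SE = (61.78−58)/2.3333 = 1.6200
p-value (two-sided) = 0.10523
At α=0.01: p ≥ α → fail to reject H₀

reject H₀: no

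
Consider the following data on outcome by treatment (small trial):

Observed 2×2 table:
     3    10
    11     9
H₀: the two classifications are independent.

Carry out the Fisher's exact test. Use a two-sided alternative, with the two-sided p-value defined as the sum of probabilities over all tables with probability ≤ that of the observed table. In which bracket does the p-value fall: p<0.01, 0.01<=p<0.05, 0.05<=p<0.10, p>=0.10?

Margins: r₁=13, r₂=20, c₁=14, c₂=19, n=33
p_obs = C(13,3)·C(20,11)/C(33,14); sum pmf over tables with pmf ≤ p_obs
p-value (two-sided) = 0.08729
→ bracket: 0.05<=p<0.10

p-value bracket: 0.05<=p<0.10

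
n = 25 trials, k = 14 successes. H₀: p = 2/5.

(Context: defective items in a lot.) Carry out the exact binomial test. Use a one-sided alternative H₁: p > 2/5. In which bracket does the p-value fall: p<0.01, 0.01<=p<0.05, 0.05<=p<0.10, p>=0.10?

Exact binomial: n=25, k=14, p₀=2/5=0.4000
P(X≥14) from Σ C(n,i)·p₀^i·(1−p₀)^(n−i)
p-value (one-sided, H₁ greater) = 0.07780
→ bracket: 0.05<=p<0.10

p-value bracket: 0.05<=p<0.10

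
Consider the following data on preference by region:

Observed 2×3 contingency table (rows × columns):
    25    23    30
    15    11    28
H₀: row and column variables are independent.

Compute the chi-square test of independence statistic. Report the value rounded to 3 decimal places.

test statistic = 2.524

Row totals [78, 54], col totals [40, 34, 58], n=132
χ² = (25−23.64)²/23.64 + (23−20.09)²/20.09 + (30−34.27)²/34.27 + (15−16.36)²/16.36 + (11−13.91)²/13.91 + (28−23.73)²/23.73 = 2.5241
df = 2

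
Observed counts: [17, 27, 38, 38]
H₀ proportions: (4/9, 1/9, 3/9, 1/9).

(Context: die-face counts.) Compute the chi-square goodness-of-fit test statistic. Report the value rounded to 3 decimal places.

n = 120; E_i = n·p_i = [53.33, 13.33, 40.00, 13.33]
χ² = (17−53.33)²/53.33 + (27−13.33)²/13.33 + (38−40.00)²/40.00 + (38−13.33)²/13.33 = 84.4938
df = 3

test statistic = 84.494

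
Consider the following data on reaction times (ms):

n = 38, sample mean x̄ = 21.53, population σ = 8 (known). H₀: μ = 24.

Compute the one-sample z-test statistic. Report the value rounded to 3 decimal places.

SE = σ/√n = 8/√38 = 1.2978
z = (x̄−μ₀)/SE = (21.53−24)/1.2978 = -1.9033

test statistic = -1.903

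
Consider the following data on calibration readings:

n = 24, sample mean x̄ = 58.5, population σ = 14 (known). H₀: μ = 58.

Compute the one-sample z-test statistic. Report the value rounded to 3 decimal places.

SE = σ/√n = 14/√24 = 2.8577
z = (x̄−μ₀)/SE = (58.5−58)/2.8577 = 0.1750

test statistic = 0.175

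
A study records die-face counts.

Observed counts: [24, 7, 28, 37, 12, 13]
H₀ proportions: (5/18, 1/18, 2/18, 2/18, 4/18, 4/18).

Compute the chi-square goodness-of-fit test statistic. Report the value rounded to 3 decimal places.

n = 121; E_i = n·p_i = [33.61, 6.72, 13.44, 13.44, 26.89, 26.89]
χ² = (24−33.61)²/33.61 + (7−6.72)²/6.72 + (28−13.44)²/13.44 + (37−13.44)²/13.44 + (12−26.89)²/26.89 + (13−26.89)²/26.89 = 75.2074
df = 5

test statistic = 75.207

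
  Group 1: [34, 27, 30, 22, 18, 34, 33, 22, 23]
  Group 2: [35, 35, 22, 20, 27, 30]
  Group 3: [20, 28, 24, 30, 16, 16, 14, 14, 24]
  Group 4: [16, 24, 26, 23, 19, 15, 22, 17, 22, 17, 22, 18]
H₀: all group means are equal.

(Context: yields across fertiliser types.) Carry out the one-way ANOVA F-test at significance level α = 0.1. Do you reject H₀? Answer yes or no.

reject H₀: yes

Group means [27.00, 28.17, 20.67, 20.08], grand mean 23.306
SSB = Σnᵢ(x̄ᵢ−x̄)² = 451.889; SSW = ΣΣ(x−x̄ᵢ)² = 925.750
MSB = 451.889/3 = 150.6296; MSW = 925.750/32 = 28.9297
F = MSB/MSW = 5.2067
df = (3, 32)
p-value (upper-tail) = 0.00483
At α=0.1: p < α → reject H₀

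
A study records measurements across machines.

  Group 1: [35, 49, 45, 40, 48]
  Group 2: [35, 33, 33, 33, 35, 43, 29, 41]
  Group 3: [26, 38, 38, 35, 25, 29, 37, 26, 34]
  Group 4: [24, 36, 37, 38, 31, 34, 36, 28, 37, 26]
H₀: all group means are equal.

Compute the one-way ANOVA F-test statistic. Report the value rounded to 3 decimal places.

Group means [43.40, 35.25, 32.00, 32.70], grand mean 34.812
SSB = Σnᵢ(x̄ᵢ−x̄)² = 486.075; SSW = ΣΣ(x−x̄ᵢ)² = 758.800
MSB = 486.075/3 = 162.0250; MSW = 758.800/28 = 27.1000
F = MSB/MSW = 5.9788
df = (3, 28)

test statistic = 5.979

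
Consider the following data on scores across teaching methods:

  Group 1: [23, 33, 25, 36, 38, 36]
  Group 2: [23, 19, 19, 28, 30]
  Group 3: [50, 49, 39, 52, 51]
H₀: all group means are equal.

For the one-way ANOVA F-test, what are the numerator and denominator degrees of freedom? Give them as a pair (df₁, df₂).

degrees of freedom = [2, 13]

k = 3 groups, N = 16 total
df = (k−1, N−k) = (3−1, 16−3) = (2, 13)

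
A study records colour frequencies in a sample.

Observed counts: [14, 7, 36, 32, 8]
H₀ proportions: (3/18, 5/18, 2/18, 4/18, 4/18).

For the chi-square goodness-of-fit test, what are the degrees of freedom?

degrees of freedom = 4

df = k − 1 = 5 − 1 = 4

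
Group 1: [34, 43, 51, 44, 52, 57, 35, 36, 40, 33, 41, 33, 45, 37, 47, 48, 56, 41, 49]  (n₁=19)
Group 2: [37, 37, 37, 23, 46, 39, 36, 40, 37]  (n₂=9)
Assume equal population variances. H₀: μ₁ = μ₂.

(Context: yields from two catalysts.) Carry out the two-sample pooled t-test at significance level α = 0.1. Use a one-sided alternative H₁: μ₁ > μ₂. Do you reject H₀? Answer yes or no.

x̄₁=43.263, s₁=7.593, n₁=19
x̄₂=36.889, s₂=6.030, n₂=9
s_p² = [18·7.593² + 8·6.030²]/26 = 51.0990
SE = √(s_p²·(1/19+1/9)) = 2.8926
t = (43.263−36.889)/2.8926 = 2.2037
df = 26
p-value (one-sided, H₁ greater) = 0.01830
At α=0.1: p < α → reject H₀

reject H₀: yes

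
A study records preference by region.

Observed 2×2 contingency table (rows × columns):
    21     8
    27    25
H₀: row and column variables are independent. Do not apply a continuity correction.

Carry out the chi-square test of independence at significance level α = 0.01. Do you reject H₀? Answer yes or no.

reject H₀: no

Row totals [29, 52], col totals [48, 33], n=81
χ² = (21−17.19)²/17.19 + (8−11.81)²/11.81 + (27−30.81)²/30.81 + (25−21.19)²/21.19 = 3.2378
df = 1
p-value (upper-tail) = 0.07196
At α=0.01: p ≥ α → fail to reject H₀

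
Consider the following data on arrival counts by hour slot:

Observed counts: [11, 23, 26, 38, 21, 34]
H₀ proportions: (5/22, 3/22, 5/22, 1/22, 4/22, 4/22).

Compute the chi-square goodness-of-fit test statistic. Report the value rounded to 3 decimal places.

n = 153; E_i = n·p_i = [34.77, 20.86, 34.77, 6.95, 27.82, 27.82]
χ² = (11−34.77)²/34.77 + (23−20.86)²/20.86 + (26−34.77)²/34.77 + (38−6.95)²/6.95 + (21−27.82)²/27.82 + (34−27.82)²/27.82 = 160.3179
df = 5

test statistic = 160.318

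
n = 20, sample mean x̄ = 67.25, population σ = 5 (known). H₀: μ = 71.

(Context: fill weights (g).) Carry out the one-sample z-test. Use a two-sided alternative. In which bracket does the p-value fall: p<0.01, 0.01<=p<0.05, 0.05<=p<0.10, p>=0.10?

p-value bracket: p<0.01

SE = σ/√n = 5/√20 = 1.1180
z = (x̄−μ₀)/SE = (67.25−71)/1.1180 = -3.3541
p-value (two-sided) = 0.00080
→ bracket: p<0.01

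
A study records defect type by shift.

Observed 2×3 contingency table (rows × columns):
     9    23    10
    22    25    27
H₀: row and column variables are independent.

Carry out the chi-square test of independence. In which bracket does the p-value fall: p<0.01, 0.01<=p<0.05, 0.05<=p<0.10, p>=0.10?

p-value bracket: 0.05<=p<0.10

Row totals [42, 74], col totals [31, 48, 37], n=116
χ² = (9−11.22)²/11.22 + (23−17.38)²/17.38 + (10−13.40)²/13.40 + (22−19.78)²/19.78 + (25−30.62)²/30.62 + (27−23.60)²/23.60 = 4.8903
df = 2
p-value (upper-tail) = 0.08671
→ bracket: 0.05<=p<0.10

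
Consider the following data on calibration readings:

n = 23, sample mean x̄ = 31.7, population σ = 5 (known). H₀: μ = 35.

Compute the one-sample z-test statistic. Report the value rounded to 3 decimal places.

test statistic = -3.165

SE = σ/√n = 5/√23 = 1.0426
z = (x̄−μ₀)/SE = (31.7−35)/1.0426 = -3.1652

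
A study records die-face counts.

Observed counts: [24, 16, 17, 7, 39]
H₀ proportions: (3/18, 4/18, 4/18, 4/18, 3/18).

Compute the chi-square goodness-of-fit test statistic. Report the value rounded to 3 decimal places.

n = 103; E_i = n·p_i = [17.17, 22.89, 22.89, 22.89, 17.17]
χ² = (24−17.17)²/17.17 + (16−22.89)²/22.89 + (17−22.89)²/22.89 + (7−22.89)²/22.89 + (39−17.17)²/17.17 = 45.1068
df = 4

test statistic = 45.107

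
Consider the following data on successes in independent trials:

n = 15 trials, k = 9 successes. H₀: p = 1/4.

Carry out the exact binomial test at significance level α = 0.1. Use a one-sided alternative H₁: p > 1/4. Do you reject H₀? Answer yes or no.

Exact binomial: n=15, k=9, p₀=1/4=0.2500
P(X≥9) from Σ C(n,i)·p₀^i·(1−p₀)^(n−i)
p-value (one-sided, H₁ greater) = 0.00419
At α=0.1: p < α → reject H₀

reject H₀: yes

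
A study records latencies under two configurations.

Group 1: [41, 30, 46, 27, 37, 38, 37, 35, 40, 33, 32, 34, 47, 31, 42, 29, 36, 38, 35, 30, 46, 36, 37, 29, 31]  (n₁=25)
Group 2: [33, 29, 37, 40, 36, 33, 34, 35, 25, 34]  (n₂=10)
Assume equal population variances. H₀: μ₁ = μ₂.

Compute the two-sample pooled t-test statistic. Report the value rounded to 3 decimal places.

test statistic = 1.169

x̄₁=35.880, s₁=5.555, n₁=25
x̄₂=33.600, s₂=4.169, n₂=10
s_p² = [24·5.555² + 9·4.169²]/33 = 27.1830
SE = √(s_p²·(1/25+1/10)) = 1.9508
t = (35.880−33.600)/1.9508 = 1.1688
df = 33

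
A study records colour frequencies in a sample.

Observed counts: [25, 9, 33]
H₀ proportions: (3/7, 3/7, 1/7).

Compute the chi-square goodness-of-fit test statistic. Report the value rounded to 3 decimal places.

n = 67; E_i = n·p_i = [28.71, 28.71, 9.57]
χ² = (25−28.71)²/28.71 + (9−28.71)²/28.71 + (33−9.57)²/9.57 = 71.3632
df = 2

test statistic = 71.363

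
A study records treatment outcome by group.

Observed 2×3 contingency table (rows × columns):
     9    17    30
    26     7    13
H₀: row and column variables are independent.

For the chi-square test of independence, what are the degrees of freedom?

df = (r−1)(c−1) = (2−1)·(3−1) = 2

degrees of freedom = 2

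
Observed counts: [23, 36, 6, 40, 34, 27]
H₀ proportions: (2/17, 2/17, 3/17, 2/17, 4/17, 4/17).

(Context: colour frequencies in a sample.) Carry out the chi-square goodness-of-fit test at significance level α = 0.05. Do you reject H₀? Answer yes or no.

reject H₀: yes

n = 166; E_i = n·p_i = [19.53, 19.53, 29.29, 19.53, 39.06, 39.06]
χ² = (23−19.53)²/19.53 + (36−19.53)²/19.53 + (6−29.29)²/29.29 + (40−19.53)²/19.53 + (34−39.06)²/39.06 + (27−39.06)²/39.06 = 58.8660
df = 5
p-value (upper-tail) = 0.00000
At α=0.05: p < α → reject H₀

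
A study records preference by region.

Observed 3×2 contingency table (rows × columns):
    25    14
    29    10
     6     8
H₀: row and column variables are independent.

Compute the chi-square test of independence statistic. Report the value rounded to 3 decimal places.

Row totals [39, 39, 14], col totals [60, 32], n=92
χ² = (25−25.43)²/25.43 + (14−13.57)²/13.57 + (29−25.43)²/25.43 + (10−13.57)²/13.57 + (6−9.13)²/9.13 + (8−4.87)²/4.87 = 4.5438
df = 2

test statistic = 4.544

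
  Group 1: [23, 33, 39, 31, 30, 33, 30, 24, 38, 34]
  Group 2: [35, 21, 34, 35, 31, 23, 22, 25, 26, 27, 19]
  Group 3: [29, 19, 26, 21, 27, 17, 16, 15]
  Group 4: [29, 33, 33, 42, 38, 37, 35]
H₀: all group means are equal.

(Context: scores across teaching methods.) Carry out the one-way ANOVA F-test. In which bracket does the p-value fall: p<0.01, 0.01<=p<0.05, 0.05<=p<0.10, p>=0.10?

Group means [31.50, 27.09, 21.25, 35.29], grand mean 28.611
SSB = Σnᵢ(x̄ᵢ−x̄)² = 854.218; SSW = ΣΣ(x−x̄ᵢ)² = 892.338
MSB = 854.218/3 = 284.7393; MSW = 892.338/32 = 27.8856
F = MSB/MSW = 10.2110
df = (3, 32)
p-value (upper-tail) = 0.00007
→ bracket: p<0.01

p-value bracket: p<0.01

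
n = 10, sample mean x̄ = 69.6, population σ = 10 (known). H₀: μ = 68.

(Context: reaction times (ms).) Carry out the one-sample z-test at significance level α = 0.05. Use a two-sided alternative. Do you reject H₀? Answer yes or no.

SE = σ/√n = 10/√10 = 3.1623
z = (x̄−μ₀)/SE = (69.6−68)/3.1623 = 0.5060
p-value (two-sided) = 0.61288
At α=0.05: p ≥ α → fail to reject H₀

reject H₀: no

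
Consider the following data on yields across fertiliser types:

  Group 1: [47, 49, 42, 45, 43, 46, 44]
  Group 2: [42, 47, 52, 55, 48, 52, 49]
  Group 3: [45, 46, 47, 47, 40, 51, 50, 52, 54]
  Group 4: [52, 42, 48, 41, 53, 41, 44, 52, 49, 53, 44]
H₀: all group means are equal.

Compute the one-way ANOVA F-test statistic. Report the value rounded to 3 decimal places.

Group means [45.14, 49.29, 48.00, 47.18], grand mean 47.412
SSB = Σnᵢ(x̄ᵢ−x̄)² = 64.313; SSW = ΣΣ(x−x̄ᵢ)² = 527.922
MSB = 64.313/3 = 21.4377; MSW = 527.922/30 = 17.5974
F = MSB/MSW = 1.2182
df = (3, 30)

test statistic = 1.218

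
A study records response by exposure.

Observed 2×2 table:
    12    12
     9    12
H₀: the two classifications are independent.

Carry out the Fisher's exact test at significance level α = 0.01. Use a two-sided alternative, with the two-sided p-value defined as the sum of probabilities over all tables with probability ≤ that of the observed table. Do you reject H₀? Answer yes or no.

reject H₀: no

Margins: r₁=24, r₂=21, c₁=21, c₂=24, n=45
p_obs = C(24,12)·C(21,9)/C(45,21); sum pmf over tables with pmf ≤ p_obs
p-value (two-sided) = 0.76669
At α=0.01: p ≥ α → fail to reject H₀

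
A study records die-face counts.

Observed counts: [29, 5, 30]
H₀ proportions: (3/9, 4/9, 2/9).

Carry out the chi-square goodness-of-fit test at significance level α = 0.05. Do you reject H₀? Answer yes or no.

n = 64; E_i = n·p_i = [21.33, 28.44, 14.22]
χ² = (29−21.33)²/21.33 + (5−28.44)²/28.44 + (30−14.22)²/14.22 = 39.5820
df = 2
p-value (upper-tail) = 0.00000
At α=0.05: p < α → reject H₀

reject H₀: yes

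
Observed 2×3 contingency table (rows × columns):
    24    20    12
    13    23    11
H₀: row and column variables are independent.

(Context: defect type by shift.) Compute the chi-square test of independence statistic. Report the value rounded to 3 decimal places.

Row totals [56, 47], col totals [37, 43, 23], n=103
χ² = (24−20.12)²/20.12 + (20−23.38)²/23.38 + (12−12.50)²/12.50 + (13−16.88)²/16.88 + (23−19.62)²/19.62 + (11−10.50)²/10.50 = 2.7577
df = 2

test statistic = 2.758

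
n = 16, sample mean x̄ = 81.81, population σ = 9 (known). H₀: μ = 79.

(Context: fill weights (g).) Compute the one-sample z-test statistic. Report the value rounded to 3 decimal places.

test statistic = 1.249

SE = σ/√n = 9/√16 = 2.2500
z = (x̄−μ₀)/SE = (81.81−79)/2.2500 = 1.2489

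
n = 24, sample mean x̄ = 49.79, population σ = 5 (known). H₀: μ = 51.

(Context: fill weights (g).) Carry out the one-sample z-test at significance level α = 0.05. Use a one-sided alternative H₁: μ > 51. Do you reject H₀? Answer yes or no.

reject H₀: no

SE = σ/√n = 5/√24 = 1.0206
z = (x̄−μ₀)/SE = (49.79−51)/1.0206 = -1.1856
p-value (one-sided, H₁ greater) = 0.88210
At α=0.05: p ≥ α → fail to reject H₀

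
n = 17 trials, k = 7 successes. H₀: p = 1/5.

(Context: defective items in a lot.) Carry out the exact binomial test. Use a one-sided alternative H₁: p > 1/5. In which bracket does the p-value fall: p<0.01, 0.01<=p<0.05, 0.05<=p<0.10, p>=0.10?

Exact binomial: n=17, k=7, p₀=1/5=0.2000
P(X≥7) from Σ C(n,i)·p₀^i·(1−p₀)^(n−i)
p-value (one-sided, H₁ greater) = 0.03766
→ bracket: 0.01<=p<0.05

p-value bracket: 0.01<=p<0.05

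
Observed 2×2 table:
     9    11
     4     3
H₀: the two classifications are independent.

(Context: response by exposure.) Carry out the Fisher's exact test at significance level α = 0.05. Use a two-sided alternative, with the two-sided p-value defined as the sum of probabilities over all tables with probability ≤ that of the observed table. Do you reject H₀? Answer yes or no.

Margins: r₁=20, r₂=7, c₁=13, c₂=14, n=27
p_obs = C(20,9)·C(7,4)/C(27,13); sum pmf over tables with pmf ≤ p_obs
p-value (two-sided) = 0.67762
At α=0.05: p ≥ α → fail to reject H₀

reject H₀: no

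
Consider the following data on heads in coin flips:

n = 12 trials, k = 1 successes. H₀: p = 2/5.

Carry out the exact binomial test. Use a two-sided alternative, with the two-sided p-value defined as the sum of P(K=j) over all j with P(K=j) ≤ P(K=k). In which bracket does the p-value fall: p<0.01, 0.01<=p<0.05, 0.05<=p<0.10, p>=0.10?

Exact binomial: n=12, k=1, p₀=2/5=0.4000
P(X=j) = C(n,j)·p₀^j·(1−p₀)^(n−j); p = Σ P(X=j) over j with P(X=j) ≤ P(X=1)
p-value (two-sided) = 0.03486
→ bracket: 0.01<=p<0.05

p-value bracket: 0.01<=p<0.05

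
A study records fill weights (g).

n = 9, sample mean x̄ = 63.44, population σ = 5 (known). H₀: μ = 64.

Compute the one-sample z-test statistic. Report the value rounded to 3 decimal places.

SE = σ/√n = 5/√9 = 1.6667
z = (x̄−μ₀)/SE = (63.44−64)/1.6667 = -0.3360

test statistic = -0.336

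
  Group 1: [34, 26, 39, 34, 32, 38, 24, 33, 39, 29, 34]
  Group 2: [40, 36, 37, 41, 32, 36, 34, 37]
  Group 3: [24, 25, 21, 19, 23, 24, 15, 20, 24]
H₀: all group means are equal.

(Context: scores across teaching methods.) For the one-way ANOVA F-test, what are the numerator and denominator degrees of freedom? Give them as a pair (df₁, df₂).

degrees of freedom = [2, 25]

k = 3 groups, N = 28 total
df = (k−1, N−k) = (3−1, 28−3) = (2, 25)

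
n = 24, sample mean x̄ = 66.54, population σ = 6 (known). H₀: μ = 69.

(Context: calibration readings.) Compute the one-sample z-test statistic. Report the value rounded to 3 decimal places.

SE = σ/√n = 6/√24 = 1.2247
z = (x̄−μ₀)/SE = (66.54−69)/1.2247 = -2.0086

test statistic = -2.009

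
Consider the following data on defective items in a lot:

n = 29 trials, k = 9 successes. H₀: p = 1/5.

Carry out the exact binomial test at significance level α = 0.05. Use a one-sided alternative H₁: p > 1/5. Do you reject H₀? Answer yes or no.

Exact binomial: n=29, k=9, p₀=1/5=0.2000
P(X≥9) from Σ C(n,i)·p₀^i·(1−p₀)^(n−i)
p-value (one-sided, H₁ greater) = 0.10838
At α=0.05: p ≥ α → fail to reject H₀

reject H₀: no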